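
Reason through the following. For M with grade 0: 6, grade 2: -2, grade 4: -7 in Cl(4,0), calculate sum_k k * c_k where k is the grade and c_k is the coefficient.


Grade-weighted sum = sum of grade_k * coefficient_k
0*6 = 0
2*(-2) = -4
4*(-7) = -28
Total = 0 + (-4) + (-28) = -32


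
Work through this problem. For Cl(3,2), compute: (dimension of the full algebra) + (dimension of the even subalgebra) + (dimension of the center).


n = 3 + 2 = 5
Total dim = 2^5 = 32
Even subalgebra dim = 2^4 = 16
n is odd, so center dim = 2
Sum = 32 + 16 + 2 = 50


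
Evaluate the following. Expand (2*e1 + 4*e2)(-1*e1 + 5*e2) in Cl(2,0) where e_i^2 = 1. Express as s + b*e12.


Expand: (2*e1 + 4*e2)(-1*e1 + 5*e2)
= 2*(-1)*e1e1 + 2*5*e1e2 + 4*(-1)*e2e1 + 4*5*e2e2
Using e1^2 = e2^2 = 1, e2e1 = -e1e2:
Scalar part s = 2*(-1) + 4*5 = -2 + 20 = 18
Bivector part b = 2*5 - 4*(-1) = 10 - (-4) = 14
uv = 18 + 14*e12


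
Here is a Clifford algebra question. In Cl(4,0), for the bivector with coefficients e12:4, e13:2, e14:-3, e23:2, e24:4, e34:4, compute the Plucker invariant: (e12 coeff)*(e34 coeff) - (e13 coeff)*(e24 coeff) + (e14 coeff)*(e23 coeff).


Plucker relation: af - be + cd
a*f = 4*4 = 16
b*e = 2*4 = 8
c*d = (-3)*2 = -6
af - be + cd = 16 - 8 + (-6)
= 2


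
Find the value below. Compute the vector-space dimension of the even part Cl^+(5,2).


Even subalgebra dimension = 2^(n-1)
n = 5 + 2 = 7
2^(7 - 1) = 2^6 = 64
Verification: sum of C(7,k) for even k = 1 + 21 + 35 + 7 = 64
Result = 64


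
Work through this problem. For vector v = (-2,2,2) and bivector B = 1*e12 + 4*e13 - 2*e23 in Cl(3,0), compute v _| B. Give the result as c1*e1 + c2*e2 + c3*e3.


Left contraction v _| B = <vB>_1 (grade-1 part of the geometric product vB).
Using e1_|e12 = e2, e2_|e12 = -e1, e1_|e13 = e3, e3_|e13 = -e1, e2_|e23 = e3, e3_|e23 = -e2:
e1 coeff: -v2*b12 - v3*b13 = -(2)*(1) - (2)*(4) = -10
e2 coeff: v1*b12 - v3*b23 = (-2)*(1) - (2)*(-2) = 2
e3 coeff: v1*b13 + v2*b23 = (-2)*(4) + (2)*(-2) = -12
v _| B = -10*e1 + 2*e2 - 12*e3


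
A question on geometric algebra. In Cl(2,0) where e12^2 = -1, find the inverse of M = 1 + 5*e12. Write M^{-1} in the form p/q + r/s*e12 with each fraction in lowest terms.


M = 1 + 5*e12, where e12^2 = -1.
Since M commutes with its reverse ~M = a - b*e12, M * ~M = a^2 - b^2*e12^2 = a^2 + b^2.
So M^{-1} = ~M / (a^2 + b^2) = (a - b*e12)/(a^2 + b^2).
a^2 + b^2 = 1 + 25 = 26
Scalar part = 1/26 = 1/26
Bivector coeff = -5/26 = -5/26
M^{-1} = 1/26 - 5/26*e12


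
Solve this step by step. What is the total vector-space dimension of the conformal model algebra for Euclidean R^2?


The conformal model of R^2 uses Cl(3,1): the 2 Euclidean generators plus two extra orthogonal generators e+ (e+^2 = +1) and e- (e-^2 = -1), from which the null vectors e0, einf are built.
Number of generators m = 2 + 2 = 4.
dim Cl(p,q) = 2^m = 2^4 = 16


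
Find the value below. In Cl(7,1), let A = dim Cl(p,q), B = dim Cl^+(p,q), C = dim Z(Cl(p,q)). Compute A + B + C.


n = 7 + 1 = 8
Total dim = 2^8 = 256
Even subalgebra dim = 2^7 = 128
n is even, so center dim = 1
Sum = 256 + 128 + 1 = 385


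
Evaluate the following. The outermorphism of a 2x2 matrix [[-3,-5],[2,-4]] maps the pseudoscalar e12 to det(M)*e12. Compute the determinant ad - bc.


The outermorphism of a linear map f sends e1^e2 to f(e1)^f(e2).
f(e1) = -3*e1 + 2*e2
f(e2) = -5*e1 - 4*e2
f(e1) ^ f(e2) = (-3*e1 + 2*e2) ^ (-5*e1 - 4*e2)
= (-3)*(-4)*e12 + 2*(-5)*e21
= (12 - (-10))*e12
= 22*e12
Coefficient = 22


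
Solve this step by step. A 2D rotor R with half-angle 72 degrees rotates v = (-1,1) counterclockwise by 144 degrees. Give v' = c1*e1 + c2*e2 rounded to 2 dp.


Rotor R = cos(72deg) - sin(72deg)*e12
Rotation angle theta = 2 * 72 = 144 degrees
v' = R*v*~R rotates v by theta.
cos(144deg) = -0.8090, sin(144deg) = 0.5878
v'_1 = -1*cos(144deg) - 1*sin(144deg)
= -1*(-0.8090) - 1*0.5878
= 0.22
v'_2 = -1*sin(144deg) + 1*cos(144deg)
= -1*0.5878 + 1*(-0.8090)
= -1.40
v' = 0.22*e1 - 1.40*e2


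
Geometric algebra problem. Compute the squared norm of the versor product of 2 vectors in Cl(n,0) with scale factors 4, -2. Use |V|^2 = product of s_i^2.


Each vector v_i has |v_i|^2 = s_i^2
Squared scales: 4^2 = 16, (-2)^2 = 4
|V|^2 = 16 * 4
= 64


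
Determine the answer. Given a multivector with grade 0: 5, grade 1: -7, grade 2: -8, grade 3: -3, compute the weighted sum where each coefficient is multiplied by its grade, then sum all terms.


Grade-weighted sum = sum of grade_k * coefficient_k
0*5 = 0
1*(-7) = -7
2*(-8) = -16
3*(-3) = -9
Total = 0 + (-7) + (-16) + (-9) = -32


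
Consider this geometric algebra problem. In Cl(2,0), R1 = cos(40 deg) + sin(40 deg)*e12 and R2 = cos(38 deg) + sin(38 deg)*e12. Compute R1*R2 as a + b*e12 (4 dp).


Same-plane rotors commute and their half-angles add:
R1*R2 = cos(a1 + a2) + sin(a1 + a2)*e12.
a1 + a2 = 40 + 38 = 78 deg
cos(78 deg) = 0.2079
sin(78 deg) = 0.9781
R1*R2 = 0.2079 + 0.9781*e12


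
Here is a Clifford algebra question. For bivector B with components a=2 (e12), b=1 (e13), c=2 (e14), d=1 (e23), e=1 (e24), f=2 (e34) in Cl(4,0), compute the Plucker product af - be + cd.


Plucker relation: af - be + cd
a*f = 2*2 = 4
b*e = 1*1 = 1
c*d = 2*1 = 2
af - be + cd = 4 - 1 + 2
= 5


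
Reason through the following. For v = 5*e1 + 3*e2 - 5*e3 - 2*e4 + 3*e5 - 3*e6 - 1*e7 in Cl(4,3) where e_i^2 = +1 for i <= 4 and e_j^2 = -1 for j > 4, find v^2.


v^2 = sum of c_i^2 * e_i^2
Positive signature terms (e_i^2 = +1): 5^2 + 3^2 + (-5)^2 + (-2)^2 = 63
Negative signature terms (e_j^2 = -1): 3^2 + (-3)^2 + (-1)^2 = 19
v^2 = 63 - 19 = 44


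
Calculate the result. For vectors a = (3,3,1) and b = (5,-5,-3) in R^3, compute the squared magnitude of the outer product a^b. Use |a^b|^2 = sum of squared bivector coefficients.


a wedge b = (a1*b2 - a2*b1)*e12 + (a1*b3 - a3*b1)*e13 + (a2*b3 - a3*b2)*e23
e12 coeff: 3*(-5) - 3*5 = -15 - 15 = -30
e13 coeff: 3*(-3) - 1*5 = -9 - 5 = -14
e23 coeff: 3*(-3) - 1*(-5) = -9 - (-5) = -4
|a wedge b|^2 = (-30)^2 + (-14)^2 + (-4)^2
= 900 + 196 + 16
= 1112


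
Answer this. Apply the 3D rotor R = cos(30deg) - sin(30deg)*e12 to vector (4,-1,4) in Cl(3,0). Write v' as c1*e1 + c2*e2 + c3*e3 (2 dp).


Rotor R = cos(30deg) - sin(30deg)*e12
Rotation angle theta = 2 * 30 = 60 degrees in the e12 plane (e1 -> e2).
The component perpendicular to the plane (e3) is invariant: v'_3 = v3 = 4.00
cos(60deg) = 0.5000, sin(60deg) = 0.8660
v'_1 = v1*cos(theta) - v2*sin(theta) = 4*0.5000 - (-1)*0.8660 = 2.87
v'_2 = v1*sin(theta) + v2*cos(theta) = 4*0.8660 + (-1)*0.5000 = 2.96
v' = 2.87*e1 + 2.96*e2 + 4.00*e3


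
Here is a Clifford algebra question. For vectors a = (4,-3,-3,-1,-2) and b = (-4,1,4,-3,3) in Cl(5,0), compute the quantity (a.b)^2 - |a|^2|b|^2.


a . b = 4*(-4) + (-3)*1 + (-3)*4 + (-1)*(-3) + (-2)*3
= -16 + (-3) + (-12) + 3 + (-6) = -34
|a|^2 = 4^2 + (-3)^2 + (-3)^2 + (-1)^2 + (-2)^2 = 39
|b|^2 = (-4)^2 + 1^2 + 4^2 + (-3)^2 + 3^2 = 51
(a.b)^2 = (-34)^2 = 1156
|a|^2 * |b|^2 = 39 * 51 = 1989
Result = 1156 - 1989 = -833


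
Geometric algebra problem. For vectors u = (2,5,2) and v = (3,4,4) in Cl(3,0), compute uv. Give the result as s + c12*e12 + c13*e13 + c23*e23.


In Cl(3,0): e_i^2 = 1, e_ie_j = -e_je_i for i != j.
Scalar part = u . v = 2*3 + 5*4 + 2*4
= 6 + 20 + 8 = 34
e12 coeff = 2*4 - 5*3 = 8 - 15 = -7
e13 coeff = 2*4 - 2*3 = 8 - 6 = 2
e23 coeff = 5*4 - 2*4 = 20 - 8 = 12
uv = 34 - 7*e12 + 2*e13 + 12*e23


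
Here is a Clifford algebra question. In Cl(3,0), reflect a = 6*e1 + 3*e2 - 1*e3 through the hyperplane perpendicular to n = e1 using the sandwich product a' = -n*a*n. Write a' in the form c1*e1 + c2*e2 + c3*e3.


Reflection formula: a' = -n*a*n, with n = e1 (unit vector, n^2 = 1).
For reflection through hyperplane perp to e1:
The component along e1 flips sign, others stay.
a = (6, 3, -1)
a' = (-6, 3, -1)
a' = -6*e1 + 3*e2 - 1*e3


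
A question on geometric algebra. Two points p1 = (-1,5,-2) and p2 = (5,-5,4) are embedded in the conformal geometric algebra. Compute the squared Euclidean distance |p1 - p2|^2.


p1 - p2 = (-6, 10, -6)
|p1 - p2|^2 = (-6)^2 + 10^2 + (-6)^2
= 36 + 100 + 36
= 172


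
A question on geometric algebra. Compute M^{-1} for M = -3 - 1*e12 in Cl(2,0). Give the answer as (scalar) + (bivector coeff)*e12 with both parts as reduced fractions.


M = -3 - 1*e12, where e12^2 = -1.
Since M commutes with its reverse ~M = a - b*e12, M * ~M = a^2 - b^2*e12^2 = a^2 + b^2.
So M^{-1} = ~M / (a^2 + b^2) = (a - b*e12)/(a^2 + b^2).
a^2 + b^2 = 9 + 1 = 10
Scalar part = -3/10 = -3/10
Bivector coeff = 1/10 = 1/10
M^{-1} = -3/10 + 1/10*e12


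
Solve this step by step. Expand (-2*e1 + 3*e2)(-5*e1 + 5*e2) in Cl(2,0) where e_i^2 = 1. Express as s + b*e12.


Expand: (-2*e1 + 3*e2)(-5*e1 + 5*e2)
= (-2)*(-5)*e1e1 + (-2)*5*e1e2 + 3*(-5)*e2e1 + 3*5*e2e2
Using e1^2 = e2^2 = 1, e2e1 = -e1e2:
Scalar part s = (-2)*(-5) + 3*5 = 10 + 15 = 25
Bivector part b = (-2)*5 - 3*(-5) = -10 - (-15) = 5
uv = 25 + 5*e12


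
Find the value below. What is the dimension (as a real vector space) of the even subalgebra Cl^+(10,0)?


Even subalgebra dimension = 2^(n-1)
n = 10 + 0 = 10
2^(10 - 1) = 2^9 = 512
Verification: sum of C(10,k) for even k = 1 + 45 + 210 + 210 + 45 + 1 = 512
Result = 512


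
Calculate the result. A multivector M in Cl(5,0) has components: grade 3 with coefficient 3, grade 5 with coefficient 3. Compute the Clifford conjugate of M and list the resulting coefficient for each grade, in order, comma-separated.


Clifford conjugate sign for grade k: (-1)^(k(k+1)/2)
Grade 3: (-1)^(3*4/2) = (-1)^6 = 1, coeff 3 -> 3
Grade 5: (-1)^(5*6/2) = (-1)^15 = -1, coeff 3 -> -3
Conjugated coefficients: 3, -3


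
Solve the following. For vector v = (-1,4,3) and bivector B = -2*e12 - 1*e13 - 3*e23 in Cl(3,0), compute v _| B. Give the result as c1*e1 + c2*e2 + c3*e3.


Left contraction v _| B = <vB>_1 (grade-1 part of the geometric product vB).
Using e1_|e12 = e2, e2_|e12 = -e1, e1_|e13 = e3, e3_|e13 = -e1, e2_|e23 = e3, e3_|e23 = -e2:
e1 coeff: -v2*b12 - v3*b13 = -(4)*(-2) - (3)*(-1) = 11
e2 coeff: v1*b12 - v3*b23 = (-1)*(-2) - (3)*(-3) = 11
e3 coeff: v1*b13 + v2*b23 = (-1)*(-1) + (4)*(-3) = -11
v _| B = 11*e1 + 11*e2 - 11*e3


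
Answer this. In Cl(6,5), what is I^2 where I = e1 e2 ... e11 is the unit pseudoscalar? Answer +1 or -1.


The pseudoscalar I = e1...e_n (product of all n generators) of Cl(p,q) satisfies I^2 = (-1)^(q + n(n-1)/2).
p = 6, q = 5, n = p + q = 11
n(n-1)/2 = 11 * 10 / 2 = 55
Exponent = q + n(n-1)/2 = 5 + 55 = 60
I^2 = (-1)^60 = +1


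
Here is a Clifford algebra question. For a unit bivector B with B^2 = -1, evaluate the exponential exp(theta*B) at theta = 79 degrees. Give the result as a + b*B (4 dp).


For a unit bivector B with B^2 = -1, the exponential series gives
e^(theta*B) = cos(theta) + sin(theta)*B (the GA analogue of Euler's formula).
theta = 79 degrees = 1.37881 rad
cos(79 deg) = 0.1908
sin(79 deg) = 0.9816
exp(theta*B) = 0.1908 + 0.9816*B


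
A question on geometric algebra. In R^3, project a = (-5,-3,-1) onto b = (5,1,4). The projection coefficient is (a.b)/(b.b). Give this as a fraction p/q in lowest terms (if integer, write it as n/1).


Projection coefficient = (a . b) / (b . b)
a . b = (-5)*5 + (-3)*1 + (-1)*4
= -25 + (-3) + (-4) = -32
b . b = 5^2 + 1^2 + 4^2
= 25 + 1 + 16 = 42
Coefficient = -32/42
In lowest terms: -16/21


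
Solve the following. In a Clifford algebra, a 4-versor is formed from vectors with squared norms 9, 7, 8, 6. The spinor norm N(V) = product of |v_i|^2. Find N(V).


Spinor norm N(V) = |v1|^2 * |v2|^2 * ... * |v4|^2
= 9 * 7 * 8 * 6
Running product: 9, 63, 504, 3024
N(V) = 3024


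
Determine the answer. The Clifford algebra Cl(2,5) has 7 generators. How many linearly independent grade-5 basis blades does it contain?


Number of grade-k basis blades in Cl(p,q) with n = p + q is C(n, k).
n = 2 + 5 = 7
C(7, 5) = 7! / (5! * 2!)
= 5040 / (120 * 2)
= 21


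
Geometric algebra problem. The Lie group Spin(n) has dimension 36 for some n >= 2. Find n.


dim Spin(n) = dim so(n) = n(n-1)/2.
Solve n(n-1)/2 = 36, i.e. n^2 - n - 72 = 0.
Discriminant = 1 + 8*36 = 289
n = (1 + sqrt(289))/2 = (1 + 17)/2 = 9


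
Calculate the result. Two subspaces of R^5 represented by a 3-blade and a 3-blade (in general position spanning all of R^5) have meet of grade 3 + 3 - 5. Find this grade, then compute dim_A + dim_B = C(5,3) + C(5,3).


Meet grade = grade(A) + grade(B) - n
= 3 + 3 - 5 = 1
C(5,3) = 10
C(5,3) = 10
dim_A + dim_B = 10 + 10 = 20


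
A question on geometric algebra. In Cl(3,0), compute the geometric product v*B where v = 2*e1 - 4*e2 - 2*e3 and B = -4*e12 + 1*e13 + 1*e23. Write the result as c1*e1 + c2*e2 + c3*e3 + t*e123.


vB has grade-1 (vector) and grade-3 (trivector) parts: vB = (v _| B) + (v ^ B).
Vector part <vB>_1:
  e1: -v2*b12 - v3*b13 = -(-4)*(-4) - (-2)*(1) = -14
  e2: v1*b12 - v3*b23 = (2)*(-4) - (-2)*(1) = -6
  e3: v1*b13 + v2*b23 = (2)*(1) + (-4)*(1) = -2
Trivector part <vB>_3:
  e123: v1*b23 - v2*b13 + v3*b12 = (2)*(1) - (-4)*(1) + (-2)*(-4) = 14
vB = -14*e1 - 6*e2 - 2*e3 + 14*e123


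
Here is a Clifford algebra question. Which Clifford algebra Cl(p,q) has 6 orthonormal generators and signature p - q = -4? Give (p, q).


We need p + q = 6 and p - q = -4.
Adding: 2p = 6 + (-4) = 2, so p = 1.
Then q = 6 - 1 = 5.
(p, q) = (1, 5)


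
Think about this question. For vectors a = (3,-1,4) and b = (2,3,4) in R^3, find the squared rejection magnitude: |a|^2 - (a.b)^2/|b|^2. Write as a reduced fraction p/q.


|a|^2 = 3^2 + (-1)^2 + 4^2 = 26
|b|^2 = 2^2 + 3^2 + 4^2 = 29
a . b = 3*2 + (-1)*3 + 4*4 = 19
(a.b)^2 = 19^2 = 361
|rej|^2 = 26 - 361/29
= (754 - 361)/29
= 393/29
In lowest terms: 393/29


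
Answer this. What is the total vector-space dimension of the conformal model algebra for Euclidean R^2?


The conformal model of R^2 uses Cl(3,1): the 2 Euclidean generators plus two extra orthogonal generators e+ (e+^2 = +1) and e- (e-^2 = -1), from which the null vectors e0, einf are built.
Number of generators m = 2 + 2 = 4.
dim Cl(p,q) = 2^m = 2^4 = 16


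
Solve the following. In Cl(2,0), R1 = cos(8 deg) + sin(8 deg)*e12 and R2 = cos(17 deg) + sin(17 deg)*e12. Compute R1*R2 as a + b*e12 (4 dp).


Same-plane rotors commute and their half-angles add:
R1*R2 = cos(a1 + a2) + sin(a1 + a2)*e12.
a1 + a2 = 8 + 17 = 25 deg
cos(25 deg) = 0.9063
sin(25 deg) = 0.4226
R1*R2 = 0.9063 + 0.4226*e12


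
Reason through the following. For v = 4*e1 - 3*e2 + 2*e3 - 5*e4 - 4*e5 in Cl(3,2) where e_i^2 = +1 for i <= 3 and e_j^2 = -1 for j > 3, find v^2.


v^2 = sum of c_i^2 * e_i^2
Positive signature terms (e_i^2 = +1): 4^2 + (-3)^2 + 2^2 = 29
Negative signature terms (e_j^2 = -1): (-5)^2 + (-4)^2 = 41
v^2 = 29 - 41 = -12


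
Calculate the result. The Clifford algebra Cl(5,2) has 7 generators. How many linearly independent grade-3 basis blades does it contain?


Number of grade-k basis blades in Cl(p,q) with n = p + q is C(n, k).
n = 5 + 2 = 7
C(7, 3) = 7! / (3! * 4!)
= 5040 / (6 * 24)
= 35


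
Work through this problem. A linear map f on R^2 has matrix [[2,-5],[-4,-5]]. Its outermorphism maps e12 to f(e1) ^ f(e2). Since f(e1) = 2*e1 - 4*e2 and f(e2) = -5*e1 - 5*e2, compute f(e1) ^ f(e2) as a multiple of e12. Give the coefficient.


The outermorphism of a linear map f sends e1^e2 to f(e1)^f(e2).
f(e1) = 2*e1 - 4*e2
f(e2) = -5*e1 - 5*e2
f(e1) ^ f(e2) = (2*e1 - 4*e2) ^ (-5*e1 - 5*e2)
= 2*(-5)*e12 + (-4)*(-5)*e21
= (-10 - 20)*e12
= -30*e12
Coefficient = -30


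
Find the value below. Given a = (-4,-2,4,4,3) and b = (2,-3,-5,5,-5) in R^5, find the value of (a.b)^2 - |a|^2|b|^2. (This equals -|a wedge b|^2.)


a . b = (-4)*2 + (-2)*(-3) + 4*(-5) + 4*5 + 3*(-5)
= -8 + 6 + (-20) + 20 + (-15) = -17
|a|^2 = (-4)^2 + (-2)^2 + 4^2 + 4^2 + 3^2 = 61
|b|^2 = 2^2 + (-3)^2 + (-5)^2 + 5^2 + (-5)^2 = 88
(a.b)^2 = (-17)^2 = 289
|a|^2 * |b|^2 = 61 * 88 = 5368
Result = 289 - 5368 = -5079


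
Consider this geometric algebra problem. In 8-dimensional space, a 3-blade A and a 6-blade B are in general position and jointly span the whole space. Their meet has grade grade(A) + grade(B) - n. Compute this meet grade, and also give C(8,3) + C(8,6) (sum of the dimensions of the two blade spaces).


Meet grade = grade(A) + grade(B) - n
= 3 + 6 - 8 = 1
C(8,3) = 56
C(8,6) = 28
dim_A + dim_B = 56 + 28 = 84


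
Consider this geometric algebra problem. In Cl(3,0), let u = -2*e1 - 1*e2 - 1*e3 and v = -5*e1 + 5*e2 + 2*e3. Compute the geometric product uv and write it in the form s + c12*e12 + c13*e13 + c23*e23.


In Cl(3,0): e_i^2 = 1, e_ie_j = -e_je_i for i != j.
Scalar part = u . v = (-2)*(-5) + (-1)*5 + (-1)*2
= 10 + (-5) + (-2) = 3
e12 coeff = (-2)*5 - (-1)*(-5) = -10 - 5 = -15
e13 coeff = (-2)*2 - (-1)*(-5) = -4 - 5 = -9
e23 coeff = (-1)*2 - (-1)*5 = -2 - (-5) = 3
uv = 3 - 15*e12 - 9*e13 + 3*e23


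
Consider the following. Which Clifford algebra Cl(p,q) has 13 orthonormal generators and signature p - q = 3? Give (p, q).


We need p + q = 13 and p - q = 3.
Adding: 2p = 13 + 3 = 16, so p = 8.
Then q = 13 - 8 = 5.
(p, q) = (8, 5)


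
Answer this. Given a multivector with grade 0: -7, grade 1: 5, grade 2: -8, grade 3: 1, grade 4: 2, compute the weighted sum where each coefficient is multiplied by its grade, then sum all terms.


Grade-weighted sum = sum of grade_k * coefficient_k
0*(-7) = 0
1*5 = 5
2*(-8) = -16
3*1 = 3
4*2 = 8
Total = 0 + 5 + (-16) + 3 + 8 = 0


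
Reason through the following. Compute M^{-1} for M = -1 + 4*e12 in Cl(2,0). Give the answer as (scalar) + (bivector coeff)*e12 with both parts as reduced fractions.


M = -1 + 4*e12, where e12^2 = -1.
Since M commutes with its reverse ~M = a - b*e12, M * ~M = a^2 - b^2*e12^2 = a^2 + b^2.
So M^{-1} = ~M / (a^2 + b^2) = (a - b*e12)/(a^2 + b^2).
a^2 + b^2 = 1 + 16 = 17
Scalar part = -1/17 = -1/17
Bivector coeff = -4/17 = -4/17
M^{-1} = -1/17 - 4/17*e12


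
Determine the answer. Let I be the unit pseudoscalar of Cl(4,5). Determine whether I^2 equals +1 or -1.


The pseudoscalar I = e1...e_n (product of all n generators) of Cl(p,q) satisfies I^2 = (-1)^(q + n(n-1)/2).
p = 4, q = 5, n = p + q = 9
n(n-1)/2 = 9 * 8 / 2 = 36
Exponent = q + n(n-1)/2 = 5 + 36 = 41
I^2 = (-1)^41 = -1


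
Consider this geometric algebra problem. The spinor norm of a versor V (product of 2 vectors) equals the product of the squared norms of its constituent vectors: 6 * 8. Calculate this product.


Spinor norm N(V) = |v1|^2 * |v2|^2 * ... * |v2|^2
= 6 * 8
Running product: 6, 48
N(V) = 48


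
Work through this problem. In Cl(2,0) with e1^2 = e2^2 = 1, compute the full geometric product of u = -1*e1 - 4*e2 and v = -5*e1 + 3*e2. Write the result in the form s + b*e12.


Expand: (-1*e1 - 4*e2)(-5*e1 + 3*e2)
= (-1)*(-5)*e1e1 + (-1)*3*e1e2 + (-4)*(-5)*e2e1 + (-4)*3*e2e2
Using e1^2 = e2^2 = 1, e2e1 = -e1e2:
Scalar part s = (-1)*(-5) + (-4)*3 = 5 + (-12) = -7
Bivector part b = (-1)*3 - (-4)*(-5) = -3 - 20 = -23
uv = -7 - 23*e12


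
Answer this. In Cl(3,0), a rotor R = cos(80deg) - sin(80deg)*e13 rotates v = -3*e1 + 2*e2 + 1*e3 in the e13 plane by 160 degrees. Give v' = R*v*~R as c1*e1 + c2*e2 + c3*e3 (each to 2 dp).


Rotor R = cos(80deg) - sin(80deg)*e13
Rotation angle theta = 2 * 80 = 160 degrees in the e13 plane (e1 -> e3).
The component perpendicular to the plane (e2) is invariant: v'_2 = v2 = 2.00
cos(160deg) = -0.9397, sin(160deg) = 0.3420
v'_1 = v1*cos(theta) - v3*sin(theta) = -3*(-0.9397) - 1*0.3420 = 2.48
v'_3 = v1*sin(theta) + v3*cos(theta) = -3*0.3420 + 1*(-0.9397) = -1.97
v' = 2.48*e1 + 2.00*e2 - 1.97*e3


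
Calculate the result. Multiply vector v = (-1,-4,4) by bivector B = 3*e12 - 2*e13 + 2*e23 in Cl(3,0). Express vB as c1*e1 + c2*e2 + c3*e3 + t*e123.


vB has grade-1 (vector) and grade-3 (trivector) parts: vB = (v _| B) + (v ^ B).
Vector part <vB>_1:
  e1: -v2*b12 - v3*b13 = -(-4)*(3) - (4)*(-2) = 20
  e2: v1*b12 - v3*b23 = (-1)*(3) - (4)*(2) = -11
  e3: v1*b13 + v2*b23 = (-1)*(-2) + (-4)*(2) = -6
Trivector part <vB>_3:
  e123: v1*b23 - v2*b13 + v3*b12 = (-1)*(2) - (-4)*(-2) + (4)*(3) = 2
vB = 20*e1 - 11*e2 - 6*e3 + 2*e123


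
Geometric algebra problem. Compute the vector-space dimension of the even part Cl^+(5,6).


Even subalgebra dimension = 2^(n-1)
n = 5 + 6 = 11
2^(11 - 1) = 2^10 = 1024
Verification: sum of C(11,k) for even k = 1 + 55 + 330 + 462 + 165 + 11 = 1024
Result = 1024


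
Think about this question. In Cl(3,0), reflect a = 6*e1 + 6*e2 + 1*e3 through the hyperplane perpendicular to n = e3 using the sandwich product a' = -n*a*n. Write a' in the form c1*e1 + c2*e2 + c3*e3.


Reflection formula: a' = -n*a*n, with n = e3 (unit vector, n^2 = 1).
For reflection through hyperplane perp to e3:
The component along e3 flips sign, others stay.
a = (6, 6, 1)
a' = (6, 6, -1)
a' = 6*e1 + 6*e2 - 1*e3


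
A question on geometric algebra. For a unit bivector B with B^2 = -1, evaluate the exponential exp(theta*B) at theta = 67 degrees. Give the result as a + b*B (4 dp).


For a unit bivector B with B^2 = -1, the exponential series gives
e^(theta*B) = cos(theta) + sin(theta)*B (the GA analogue of Euler's formula).
theta = 67 degrees = 1.169371 rad
cos(67 deg) = 0.3907
sin(67 deg) = 0.9205
exp(theta*B) = 0.3907 + 0.9205*B


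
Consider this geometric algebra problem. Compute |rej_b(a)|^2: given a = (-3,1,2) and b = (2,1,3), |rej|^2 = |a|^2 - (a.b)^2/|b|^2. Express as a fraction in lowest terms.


|a|^2 = (-3)^2 + 1^2 + 2^2 = 14
|b|^2 = 2^2 + 1^2 + 3^2 = 14
a . b = (-3)*2 + 1*1 + 2*3 = 1
(a.b)^2 = 1^2 = 1
|rej|^2 = 14 - 1/14
= (196 - 1)/14
= 195/14
In lowest terms: 195/14


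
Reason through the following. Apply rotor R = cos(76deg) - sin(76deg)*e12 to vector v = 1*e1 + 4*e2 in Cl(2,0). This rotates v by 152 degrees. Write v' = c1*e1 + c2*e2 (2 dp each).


Rotor R = cos(76deg) - sin(76deg)*e12
Rotation angle theta = 2 * 76 = 152 degrees
v' = R*v*~R rotates v by theta.
cos(152deg) = -0.8829, sin(152deg) = 0.4695
v'_1 = 1*cos(152deg) - 4*sin(152deg)
= 1*(-0.8829) - 4*0.4695
= -2.76
v'_2 = 1*sin(152deg) + 4*cos(152deg)
= 1*0.4695 + 4*(-0.8829)
= -3.06
v' = -2.76*e1 - 3.06*e2


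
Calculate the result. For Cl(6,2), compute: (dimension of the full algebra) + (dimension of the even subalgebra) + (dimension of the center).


n = 6 + 2 = 8
Total dim = 2^8 = 256
Even subalgebra dim = 2^7 = 128
n is even, so center dim = 1
Sum = 256 + 128 + 1 = 385


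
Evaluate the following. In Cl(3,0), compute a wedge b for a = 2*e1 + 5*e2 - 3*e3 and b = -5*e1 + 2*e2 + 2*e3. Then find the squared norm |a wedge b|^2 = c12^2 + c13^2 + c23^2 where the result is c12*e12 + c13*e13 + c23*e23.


a wedge b = (a1*b2 - a2*b1)*e12 + (a1*b3 - a3*b1)*e13 + (a2*b3 - a3*b2)*e23
e12 coeff: 2*2 - 5*(-5) = 4 - (-25) = 29
e13 coeff: 2*2 - (-3)*(-5) = 4 - 15 = -11
e23 coeff: 5*2 - (-3)*2 = 10 - (-6) = 16
|a wedge b|^2 = 29^2 + (-11)^2 + 16^2
= 841 + 121 + 256
= 1218


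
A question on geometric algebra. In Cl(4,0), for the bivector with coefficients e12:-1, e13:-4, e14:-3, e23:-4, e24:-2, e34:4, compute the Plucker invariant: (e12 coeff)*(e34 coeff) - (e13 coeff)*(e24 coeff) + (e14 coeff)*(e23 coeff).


Plucker relation: af - be + cd
a*f = (-1)*4 = -4
b*e = (-4)*(-2) = 8
c*d = (-3)*(-4) = 12
af - be + cd = -4 - 8 + 12
= 0


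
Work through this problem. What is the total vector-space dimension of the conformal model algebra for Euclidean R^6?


The conformal model of R^6 uses Cl(7,1): the 6 Euclidean generators plus two extra orthogonal generators e+ (e+^2 = +1) and e- (e-^2 = -1), from which the null vectors e0, einf are built.
Number of generators m = 6 + 2 = 8.
dim Cl(p,q) = 2^m = 2^8 = 256


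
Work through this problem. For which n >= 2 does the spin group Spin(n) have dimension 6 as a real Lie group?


dim Spin(n) = dim so(n) = n(n-1)/2.
Solve n(n-1)/2 = 6, i.e. n^2 - n - 12 = 0.
Discriminant = 1 + 8*6 = 49
n = (1 + sqrt(49))/2 = (1 + 7)/2 = 4


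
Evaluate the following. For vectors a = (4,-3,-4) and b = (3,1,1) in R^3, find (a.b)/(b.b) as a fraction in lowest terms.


Projection coefficient = (a . b) / (b . b)
a . b = 4*3 + (-3)*1 + (-4)*1
= 12 + (-3) + (-4) = 5
b . b = 3^2 + 1^2 + 1^2
= 9 + 1 + 1 = 11
Coefficient = 5/11
In lowest terms: 5/11


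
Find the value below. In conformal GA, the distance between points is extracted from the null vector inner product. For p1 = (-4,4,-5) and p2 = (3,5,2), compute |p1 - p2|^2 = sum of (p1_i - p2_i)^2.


p1 - p2 = (-7, -1, -7)
|p1 - p2|^2 = (-7)^2 + (-1)^2 + (-7)^2
= 49 + 1 + 49
= 99


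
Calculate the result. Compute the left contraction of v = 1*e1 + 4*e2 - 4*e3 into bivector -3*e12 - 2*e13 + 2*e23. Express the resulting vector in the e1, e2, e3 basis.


Left contraction v _| B = <vB>_1 (grade-1 part of the geometric product vB).
Using e1_|e12 = e2, e2_|e12 = -e1, e1_|e13 = e3, e3_|e13 = -e1, e2_|e23 = e3, e3_|e23 = -e2:
e1 coeff: -v2*b12 - v3*b13 = -(4)*(-3) - (-4)*(-2) = 4
e2 coeff: v1*b12 - v3*b23 = (1)*(-3) - (-4)*(2) = 5
e3 coeff: v1*b13 + v2*b23 = (1)*(-2) + (4)*(2) = 6
v _| B = 4*e1 + 5*e2 + 6*e3


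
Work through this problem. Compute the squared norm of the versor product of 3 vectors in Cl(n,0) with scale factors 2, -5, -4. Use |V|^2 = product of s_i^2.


Each vector v_i has |v_i|^2 = s_i^2
Squared scales: 2^2 = 4, (-5)^2 = 25, (-4)^2 = 16
|V|^2 = 4 * 25 * 16
= 1600


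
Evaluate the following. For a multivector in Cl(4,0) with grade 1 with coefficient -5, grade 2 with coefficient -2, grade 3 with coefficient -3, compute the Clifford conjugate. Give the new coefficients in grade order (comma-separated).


Clifford conjugate sign for grade k: (-1)^(k(k+1)/2)
Grade 1: (-1)^(1*2/2) = (-1)^1 = -1, coeff -5 -> 5
Grade 2: (-1)^(2*3/2) = (-1)^3 = -1, coeff -2 -> 2
Grade 3: (-1)^(3*4/2) = (-1)^6 = 1, coeff -3 -> -3
Conjugated coefficients: 5, 2, -3


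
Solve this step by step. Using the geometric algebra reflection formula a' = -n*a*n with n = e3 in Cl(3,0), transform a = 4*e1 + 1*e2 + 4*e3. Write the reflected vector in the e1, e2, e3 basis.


Reflection formula: a' = -n*a*n, with n = e3 (unit vector, n^2 = 1).
For reflection through hyperplane perp to e3:
The component along e3 flips sign, others stay.
a = (4, 1, 4)
a' = (4, 1, -4)
a' = 4*e1 + 1*e2 - 4*e3


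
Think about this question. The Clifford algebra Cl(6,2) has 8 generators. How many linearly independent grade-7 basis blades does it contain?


Number of grade-k basis blades in Cl(p,q) with n = p + q is C(n, k).
n = 6 + 2 = 8
C(8, 7) = 8! / (7! * 1!)
= 40320 / (5040 * 1)
= 8


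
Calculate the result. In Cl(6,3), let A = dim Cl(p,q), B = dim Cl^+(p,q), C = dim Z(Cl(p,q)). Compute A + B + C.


n = 6 + 3 = 9
Total dim = 2^9 = 512
Even subalgebra dim = 2^8 = 256
n is odd, so center dim = 2
Sum = 512 + 256 + 2 = 770


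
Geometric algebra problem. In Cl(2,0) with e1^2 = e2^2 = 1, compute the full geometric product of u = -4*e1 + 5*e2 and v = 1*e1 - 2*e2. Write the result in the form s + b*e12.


Expand: (-4*e1 + 5*e2)(1*e1 - 2*e2)
= (-4)*1*e1e1 + (-4)*(-2)*e1e2 + 5*1*e2e1 + 5*(-2)*e2e2
Using e1^2 = e2^2 = 1, e2e1 = -e1e2:
Scalar part s = (-4)*1 + 5*(-2) = -4 + (-10) = -14
Bivector part b = (-4)*(-2) - 5*1 = 8 - 5 = 3
uv = -14 + 3*e12


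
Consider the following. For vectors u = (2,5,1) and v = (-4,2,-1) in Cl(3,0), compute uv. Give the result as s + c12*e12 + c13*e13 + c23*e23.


In Cl(3,0): e_i^2 = 1, e_ie_j = -e_je_i for i != j.
Scalar part = u . v = 2*(-4) + 5*2 + 1*(-1)
= -8 + 10 + (-1) = 1
e12 coeff = 2*2 - 5*(-4) = 4 - (-20) = 24
e13 coeff = 2*(-1) - 1*(-4) = -2 - (-4) = 2
e23 coeff = 5*(-1) - 1*2 = -5 - 2 = -7
uv = 1 + 24*e12 + 2*e13 - 7*e23


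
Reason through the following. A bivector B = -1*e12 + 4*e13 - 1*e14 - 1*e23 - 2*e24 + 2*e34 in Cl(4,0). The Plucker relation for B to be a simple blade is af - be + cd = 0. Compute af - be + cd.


Plucker relation: af - be + cd
a*f = (-1)*2 = -2
b*e = 4*(-2) = -8
c*d = (-1)*(-1) = 1
af - be + cd = -2 - (-8) + 1
= 7


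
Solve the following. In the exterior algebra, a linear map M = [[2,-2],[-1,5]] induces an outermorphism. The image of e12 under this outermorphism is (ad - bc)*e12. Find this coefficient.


The outermorphism of a linear map f sends e1^e2 to f(e1)^f(e2).
f(e1) = 2*e1 - 1*e2
f(e2) = -2*e1 + 5*e2
f(e1) ^ f(e2) = (2*e1 - 1*e2) ^ (-2*e1 + 5*e2)
= 2*5*e12 + (-1)*(-2)*e21
= (10 - 2)*e12
= 8*e12
Coefficient = 8


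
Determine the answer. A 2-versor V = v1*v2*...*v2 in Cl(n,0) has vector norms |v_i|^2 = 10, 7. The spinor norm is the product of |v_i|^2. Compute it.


Spinor norm N(V) = |v1|^2 * |v2|^2 * ... * |v2|^2
= 10 * 7
Running product: 10, 70
N(V) = 70


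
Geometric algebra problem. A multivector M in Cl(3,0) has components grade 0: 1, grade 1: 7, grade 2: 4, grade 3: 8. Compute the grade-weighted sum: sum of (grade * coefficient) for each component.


Grade-weighted sum = sum of grade_k * coefficient_k
0*1 = 0
1*7 = 7
2*4 = 8
3*8 = 24
Total = 0 + 7 + 8 + 24 = 39


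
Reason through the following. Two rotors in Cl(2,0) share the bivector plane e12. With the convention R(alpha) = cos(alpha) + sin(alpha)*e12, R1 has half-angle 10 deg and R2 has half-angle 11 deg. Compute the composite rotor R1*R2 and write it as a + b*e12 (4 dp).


Same-plane rotors commute and their half-angles add:
R1*R2 = cos(a1 + a2) + sin(a1 + a2)*e12.
a1 + a2 = 10 + 11 = 21 deg
cos(21 deg) = 0.9336
sin(21 deg) = 0.3584
R1*R2 = 0.9336 + 0.3584*e12


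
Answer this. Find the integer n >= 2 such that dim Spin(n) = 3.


dim Spin(n) = dim so(n) = n(n-1)/2.
Solve n(n-1)/2 = 3, i.e. n^2 - n - 6 = 0.
Discriminant = 1 + 8*3 = 25
n = (1 + sqrt(25))/2 = (1 + 5)/2 = 3


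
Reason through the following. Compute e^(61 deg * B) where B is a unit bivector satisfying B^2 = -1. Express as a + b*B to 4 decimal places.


For a unit bivector B with B^2 = -1, the exponential series gives
e^(theta*B) = cos(theta) + sin(theta)*B (the GA analogue of Euler's formula).
theta = 61 degrees = 1.064651 rad
cos(61 deg) = 0.4848
sin(61 deg) = 0.8746
exp(theta*B) = 0.4848 + 0.8746*B


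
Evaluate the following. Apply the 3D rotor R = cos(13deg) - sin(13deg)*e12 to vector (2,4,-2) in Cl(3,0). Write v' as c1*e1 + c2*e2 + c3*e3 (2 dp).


Rotor R = cos(13deg) - sin(13deg)*e12
Rotation angle theta = 2 * 13 = 26 degrees in the e12 plane (e1 -> e2).
The component perpendicular to the plane (e3) is invariant: v'_3 = v3 = -2.00
cos(26deg) = 0.8988, sin(26deg) = 0.4384
v'_1 = v1*cos(theta) - v2*sin(theta) = 2*0.8988 - 4*0.4384 = 0.04
v'_2 = v1*sin(theta) + v2*cos(theta) = 2*0.4384 + 4*0.8988 = 4.47
v' = 0.04*e1 + 4.47*e2 - 2.00*e3


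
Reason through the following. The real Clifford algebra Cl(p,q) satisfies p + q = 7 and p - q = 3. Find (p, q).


We need p + q = 7 and p - q = 3.
Adding: 2p = 7 + 3 = 10, so p = 5.
Then q = 7 - 5 = 2.
(p, q) = (5, 2)


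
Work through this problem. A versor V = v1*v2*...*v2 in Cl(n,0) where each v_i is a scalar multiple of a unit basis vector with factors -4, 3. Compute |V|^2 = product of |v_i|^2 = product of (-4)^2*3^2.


Each vector v_i has |v_i|^2 = s_i^2
Squared scales: (-4)^2 = 16, 3^2 = 9
|V|^2 = 16 * 9
= 144


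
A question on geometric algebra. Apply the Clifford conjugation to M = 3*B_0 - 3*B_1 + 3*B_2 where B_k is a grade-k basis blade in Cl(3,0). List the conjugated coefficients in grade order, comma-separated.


Clifford conjugate sign for grade k: (-1)^(k(k+1)/2)
Grade 0: (-1)^(0*1/2) = (-1)^0 = 1, coeff 3 -> 3
Grade 1: (-1)^(1*2/2) = (-1)^1 = -1, coeff -3 -> 3
Grade 2: (-1)^(2*3/2) = (-1)^3 = -1, coeff 3 -> -3
Conjugated coefficients: 3, 3, -3


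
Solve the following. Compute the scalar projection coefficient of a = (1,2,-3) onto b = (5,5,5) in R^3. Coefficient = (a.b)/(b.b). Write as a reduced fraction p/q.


Projection coefficient = (a . b) / (b . b)
a . b = 1*5 + 2*5 + (-3)*5
= 5 + 10 + (-15) = 0
b . b = 5^2 + 5^2 + 5^2
= 25 + 25 + 25 = 75
Coefficient = 0/75
In lowest terms: 0/1


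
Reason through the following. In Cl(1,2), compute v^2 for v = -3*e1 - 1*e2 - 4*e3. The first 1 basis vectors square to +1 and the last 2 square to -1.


v^2 = sum of c_i^2 * e_i^2
Positive signature terms (e_i^2 = +1): (-3)^2 = 9
Negative signature terms (e_j^2 = -1): (-1)^2 + (-4)^2 = 17
v^2 = 9 - 17 = -8


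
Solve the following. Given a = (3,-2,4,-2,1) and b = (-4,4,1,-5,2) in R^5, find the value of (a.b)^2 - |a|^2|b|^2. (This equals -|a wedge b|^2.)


a . b = 3*(-4) + (-2)*4 + 4*1 + (-2)*(-5) + 1*2
= -12 + (-8) + 4 + 10 + 2 = -4
|a|^2 = 3^2 + (-2)^2 + 4^2 + (-2)^2 + 1^2 = 34
|b|^2 = (-4)^2 + 4^2 + 1^2 + (-5)^2 + 2^2 = 62
(a.b)^2 = (-4)^2 = 16
|a|^2 * |b|^2 = 34 * 62 = 2108
Result = 16 - 2108 = -2092


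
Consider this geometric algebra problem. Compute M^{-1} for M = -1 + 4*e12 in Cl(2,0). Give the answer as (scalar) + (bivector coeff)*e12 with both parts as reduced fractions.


M = -1 + 4*e12, where e12^2 = -1.
Since M commutes with its reverse ~M = a - b*e12, M * ~M = a^2 - b^2*e12^2 = a^2 + b^2.
So M^{-1} = ~M / (a^2 + b^2) = (a - b*e12)/(a^2 + b^2).
a^2 + b^2 = 1 + 16 = 17
Scalar part = -1/17 = -1/17
Bivector coeff = -4/17 = -4/17
M^{-1} = -1/17 - 4/17*e12


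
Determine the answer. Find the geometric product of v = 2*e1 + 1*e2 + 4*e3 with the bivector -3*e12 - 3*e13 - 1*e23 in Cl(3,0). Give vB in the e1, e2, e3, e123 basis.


vB has grade-1 (vector) and grade-3 (trivector) parts: vB = (v _| B) + (v ^ B).
Vector part <vB>_1:
  e1: -v2*b12 - v3*b13 = -(1)*(-3) - (4)*(-3) = 15
  e2: v1*b12 - v3*b23 = (2)*(-3) - (4)*(-1) = -2
  e3: v1*b13 + v2*b23 = (2)*(-3) + (1)*(-1) = -7
Trivector part <vB>_3:
  e123: v1*b23 - v2*b13 + v3*b12 = (2)*(-1) - (1)*(-3) + (4)*(-3) = -11
vB = 15*e1 - 2*e2 - 7*e3 - 11*e123


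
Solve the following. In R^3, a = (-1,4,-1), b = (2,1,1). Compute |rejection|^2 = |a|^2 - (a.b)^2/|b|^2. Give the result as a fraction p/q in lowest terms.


|a|^2 = (-1)^2 + 4^2 + (-1)^2 = 18
|b|^2 = 2^2 + 1^2 + 1^2 = 6
a . b = (-1)*2 + 4*1 + (-1)*1 = 1
(a.b)^2 = 1^2 = 1
|rej|^2 = 18 - 1/6
= (108 - 1)/6
= 107/6
In lowest terms: 107/6


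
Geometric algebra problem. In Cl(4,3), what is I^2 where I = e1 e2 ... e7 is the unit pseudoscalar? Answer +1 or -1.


The pseudoscalar I = e1...e_n (product of all n generators) of Cl(p,q) satisfies I^2 = (-1)^(q + n(n-1)/2).
p = 4, q = 3, n = p + q = 7
n(n-1)/2 = 7 * 6 / 2 = 21
Exponent = q + n(n-1)/2 = 3 + 21 = 24
I^2 = (-1)^24 = +1


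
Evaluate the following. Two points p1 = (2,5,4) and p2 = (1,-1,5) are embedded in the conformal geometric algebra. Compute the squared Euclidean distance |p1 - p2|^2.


p1 - p2 = (1, 6, -1)
|p1 - p2|^2 = 1^2 + 6^2 + (-1)^2
= 1 + 36 + 1
= 38


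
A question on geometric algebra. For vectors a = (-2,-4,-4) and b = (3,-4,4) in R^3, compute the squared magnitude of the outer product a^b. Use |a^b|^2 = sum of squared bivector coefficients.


a wedge b = (a1*b2 - a2*b1)*e12 + (a1*b3 - a3*b1)*e13 + (a2*b3 - a3*b2)*e23
e12 coeff: (-2)*(-4) - (-4)*3 = 8 - (-12) = 20
e13 coeff: (-2)*4 - (-4)*3 = -8 - (-12) = 4
e23 coeff: (-4)*4 - (-4)*(-4) = -16 - 16 = -32
|a wedge b|^2 = 20^2 + 4^2 + (-32)^2
= 400 + 16 + 1024
= 1440


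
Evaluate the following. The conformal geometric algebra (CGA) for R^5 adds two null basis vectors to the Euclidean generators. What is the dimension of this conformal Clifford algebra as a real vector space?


The conformal model of R^5 uses Cl(6,1): the 5 Euclidean generators plus two extra orthogonal generators e+ (e+^2 = +1) and e- (e-^2 = -1), from which the null vectors e0, einf are built.
Number of generators m = 5 + 2 = 7.
dim Cl(p,q) = 2^m = 2^7 = 128


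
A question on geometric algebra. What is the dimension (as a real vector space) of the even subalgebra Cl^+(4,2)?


Even subalgebra dimension = 2^(n-1)
n = 4 + 2 = 6
2^(6 - 1) = 2^5 = 32
Verification: sum of C(6,k) for even k = 1 + 15 + 15 + 1 = 32
Result = 32


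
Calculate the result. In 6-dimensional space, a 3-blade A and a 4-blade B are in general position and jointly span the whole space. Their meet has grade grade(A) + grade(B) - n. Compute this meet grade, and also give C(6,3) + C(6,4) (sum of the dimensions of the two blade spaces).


Meet grade = grade(A) + grade(B) - n
= 3 + 4 - 6 = 1
C(6,3) = 20
C(6,4) = 15
dim_A + dim_B = 20 + 15 = 35


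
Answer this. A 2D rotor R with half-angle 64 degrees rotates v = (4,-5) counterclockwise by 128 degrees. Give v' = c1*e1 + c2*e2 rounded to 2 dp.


Rotor R = cos(64deg) - sin(64deg)*e12
Rotation angle theta = 2 * 64 = 128 degrees
v' = R*v*~R rotates v by theta.
cos(128deg) = -0.6157, sin(128deg) = 0.7880
v'_1 = 4*cos(128deg) - (-5)*sin(128deg)
= 4*(-0.6157) - (-5)*0.7880
= 1.48
v'_2 = 4*sin(128deg) + (-5)*cos(128deg)
= 4*0.7880 + (-5)*(-0.6157)
= 6.23
v' = 1.48*e1 + 6.23*e2


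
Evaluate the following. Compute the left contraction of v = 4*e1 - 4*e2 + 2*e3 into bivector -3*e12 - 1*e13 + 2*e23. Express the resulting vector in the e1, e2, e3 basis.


Left contraction v _| B = <vB>_1 (grade-1 part of the geometric product vB).
Using e1_|e12 = e2, e2_|e12 = -e1, e1_|e13 = e3, e3_|e13 = -e1, e2_|e23 = e3, e3_|e23 = -e2:
e1 coeff: -v2*b12 - v3*b13 = -(-4)*(-3) - (2)*(-1) = -10
e2 coeff: v1*b12 - v3*b23 = (4)*(-3) - (2)*(2) = -16
e3 coeff: v1*b13 + v2*b23 = (4)*(-1) + (-4)*(2) = -12
v _| B = -10*e1 - 16*e2 - 12*e3


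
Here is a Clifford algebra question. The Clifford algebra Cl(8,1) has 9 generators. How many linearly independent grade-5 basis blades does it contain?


Number of grade-k basis blades in Cl(p,q) with n = p + q is C(n, k).
n = 8 + 1 = 9
C(9, 5) = 9! / (5! * 4!)
= 362880 / (120 * 24)
= 126


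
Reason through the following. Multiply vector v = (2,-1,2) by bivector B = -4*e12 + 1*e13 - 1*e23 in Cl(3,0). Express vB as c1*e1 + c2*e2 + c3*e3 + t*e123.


vB has grade-1 (vector) and grade-3 (trivector) parts: vB = (v _| B) + (v ^ B).
Vector part <vB>_1:
  e1: -v2*b12 - v3*b13 = -(-1)*(-4) - (2)*(1) = -6
  e2: v1*b12 - v3*b23 = (2)*(-4) - (2)*(-1) = -6
  e3: v1*b13 + v2*b23 = (2)*(1) + (-1)*(-1) = 3
Trivector part <vB>_3:
  e123: v1*b23 - v2*b13 + v3*b12 = (2)*(-1) - (-1)*(1) + (2)*(-4) = -9
vB = -6*e1 - 6*e2 + 3*e3 - 9*e123


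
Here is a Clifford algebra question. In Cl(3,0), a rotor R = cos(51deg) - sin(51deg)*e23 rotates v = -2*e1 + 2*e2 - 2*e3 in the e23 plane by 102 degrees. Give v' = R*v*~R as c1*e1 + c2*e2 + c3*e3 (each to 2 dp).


Rotor R = cos(51deg) - sin(51deg)*e23
Rotation angle theta = 2 * 51 = 102 degrees in the e23 plane (e2 -> e3).
The component perpendicular to the plane (e1) is invariant: v'_1 = v1 = -2.00
cos(102deg) = -0.2079, sin(102deg) = 0.9781
v'_2 = v2*cos(theta) - v3*sin(theta) = 2*(-0.2079) - (-2)*0.9781 = 1.54
v'_3 = v2*sin(theta) + v3*cos(theta) = 2*0.9781 + (-2)*(-0.2079) = 2.37
v' = -2.00*e1 + 1.54*e2 + 2.37*e3


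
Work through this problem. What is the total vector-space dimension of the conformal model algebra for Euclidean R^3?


The conformal model of R^3 uses Cl(4,1): the 3 Euclidean generators plus two extra orthogonal generators e+ (e+^2 = +1) and e- (e-^2 = -1), from which the null vectors e0, einf are built.
Number of generators m = 3 + 2 = 5.
dim Cl(p,q) = 2^m = 2^5 = 32


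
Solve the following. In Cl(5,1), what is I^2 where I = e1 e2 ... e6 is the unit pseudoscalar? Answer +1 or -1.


The pseudoscalar I = e1...e_n (product of all n generators) of Cl(p,q) satisfies I^2 = (-1)^(q + n(n-1)/2).
p = 5, q = 1, n = p + q = 6
n(n-1)/2 = 6 * 5 / 2 = 15
Exponent = q + n(n-1)/2 = 1 + 15 = 16
I^2 = (-1)^16 = +1


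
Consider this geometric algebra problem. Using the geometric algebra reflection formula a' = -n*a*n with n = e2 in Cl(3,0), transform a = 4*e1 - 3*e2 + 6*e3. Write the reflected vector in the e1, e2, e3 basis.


Reflection formula: a' = -n*a*n, with n = e2 (unit vector, n^2 = 1).
For reflection through hyperplane perp to e2:
The component along e2 flips sign, others stay.
a = (4, -3, 6)
a' = (4, 3, 6)
a' = 4*e1 + 3*e2 + 6*e3


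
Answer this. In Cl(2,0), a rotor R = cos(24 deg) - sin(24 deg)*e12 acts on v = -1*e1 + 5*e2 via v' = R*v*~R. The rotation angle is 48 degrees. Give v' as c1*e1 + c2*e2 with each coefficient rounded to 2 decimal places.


Rotor R = cos(24deg) - sin(24deg)*e12
Rotation angle theta = 2 * 24 = 48 degrees
v' = R*v*~R rotates v by theta.
cos(48deg) = 0.6691, sin(48deg) = 0.7431
v'_1 = -1*cos(48deg) - 5*sin(48deg)
= -1*0.6691 - 5*0.7431
= -4.38
v'_2 = -1*sin(48deg) + 5*cos(48deg)
= -1*0.7431 + 5*0.6691
= 2.60
v' = -4.38*e1 + 2.60*e2
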